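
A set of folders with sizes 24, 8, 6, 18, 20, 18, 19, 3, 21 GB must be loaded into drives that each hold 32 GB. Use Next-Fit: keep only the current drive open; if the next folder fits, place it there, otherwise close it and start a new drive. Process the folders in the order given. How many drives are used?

6

drive 1: place 24 GB, 8 GB left
drive 1: place 8 GB, 0 GB left
drive 2: place 6 GB, 26 GB left
drive 2: place 18 GB, 8 GB left
drive 3: place 20 GB, 12 GB left
drive 4: place 18 GB, 14 GB left
drive 5: place 19 GB, 13 GB left
drive 5: place 3 GB, 10 GB left
drive 6: place 21 GB, 11 GB left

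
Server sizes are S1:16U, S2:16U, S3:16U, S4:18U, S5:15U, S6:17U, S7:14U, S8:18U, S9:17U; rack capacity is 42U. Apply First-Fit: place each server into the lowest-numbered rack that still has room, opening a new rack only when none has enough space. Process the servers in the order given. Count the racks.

5

Put S1 (16U) in rack 1; 26U remain.
Put S2 (16U) in rack 1; 10U remain.
Put S3 (16U) in rack 2; 26U remain.
Put S4 (18U) in rack 2; 8U remain.
Put S5 (15U) in rack 3; 27U remain.
Put S6 (17U) in rack 3; 10U remain.
Put S7 (14U) in rack 4; 28U remain.
Put S8 (18U) in rack 4; 10U remain.
Put S9 (17U) in rack 5; 25U remain.
Final racks: [16,16] [16,18] [15,17] [14,18] [17].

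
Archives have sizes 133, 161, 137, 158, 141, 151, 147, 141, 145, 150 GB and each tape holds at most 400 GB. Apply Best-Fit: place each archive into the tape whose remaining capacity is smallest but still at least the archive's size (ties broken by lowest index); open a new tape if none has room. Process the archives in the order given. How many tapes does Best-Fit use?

133 GB → tape 1 (remaining 267 GB)
161 GB → tape 1 (remaining 106 GB)
137 GB → tape 2 (remaining 263 GB)
158 GB → tape 2 (remaining 105 GB)
141 GB → tape 3 (remaining 259 GB)
151 GB → tape 3 (remaining 108 GB)
147 GB → tape 4 (remaining 253 GB)
141 GB → tape 4 (remaining 112 GB)
145 GB → tape 5 (remaining 255 GB)
150 GB → tape 5 (remaining 105 GB)

5 tapes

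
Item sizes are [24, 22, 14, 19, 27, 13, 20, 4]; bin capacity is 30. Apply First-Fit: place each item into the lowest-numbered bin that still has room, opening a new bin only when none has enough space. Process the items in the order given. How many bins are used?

6

Put 24 in bin 1; 6 remain.
Put 22 in bin 2; 8 remain.
Put 14 in bin 3; 16 remain.
Put 19 in bin 4; 11 remain.
Put 27 in bin 5; 3 remain.
Put 13 in bin 3; 3 remain.
Put 20 in bin 6; 10 remain.
Put 4 in bin 1; 2 remain.
Final bins: [24,4] [22] [14,13] [19] [27] [20].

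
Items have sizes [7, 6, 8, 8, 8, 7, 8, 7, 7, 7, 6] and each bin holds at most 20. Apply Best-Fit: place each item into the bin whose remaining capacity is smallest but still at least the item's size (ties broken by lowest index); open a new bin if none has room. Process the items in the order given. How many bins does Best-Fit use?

5

Put 7 in bin 1; 13 remain.
Put 6 in bin 1; 7 remain.
Put 8 in bin 2; 12 remain.
Put 8 in bin 2; 4 remain.
Put 8 in bin 3; 12 remain.
Put 7 in bin 1; 0 remain.
Put 8 in bin 3; 4 remain.
Put 7 in bin 4; 13 remain.
Put 7 in bin 4; 6 remain.
Put 7 in bin 5; 13 remain.
Put 6 in bin 4; 0 remain.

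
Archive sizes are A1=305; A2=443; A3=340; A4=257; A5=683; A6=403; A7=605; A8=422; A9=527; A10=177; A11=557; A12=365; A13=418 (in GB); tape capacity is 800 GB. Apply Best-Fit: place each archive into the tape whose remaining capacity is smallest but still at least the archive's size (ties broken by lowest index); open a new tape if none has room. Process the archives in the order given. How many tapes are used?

A1 (305 GB) → tape 1 (remaining 495 GB)
A2 (443 GB) → tape 1 (remaining 52 GB)
A3 (340 GB) → tape 2 (remaining 460 GB)
A4 (257 GB) → tape 2 (remaining 203 GB)
A5 (683 GB) → tape 3 (remaining 117 GB)
A6 (403 GB) → tape 4 (remaining 397 GB)
A7 (605 GB) → tape 5 (remaining 195 GB)
A8 (422 GB) → tape 6 (remaining 378 GB)
A9 (527 GB) → tape 7 (remaining 273 GB)
A10 (177 GB) → tape 5 (remaining 18 GB)
A11 (557 GB) → tape 8 (remaining 243 GB)
A12 (365 GB) → tape 6 (remaining 13 GB)
A13 (418 GB) → tape 9 (remaining 382 GB)
Final tapes: [305,443] [340,257] [683] [403] [605,177] [422,365] [527] [557] [418].

9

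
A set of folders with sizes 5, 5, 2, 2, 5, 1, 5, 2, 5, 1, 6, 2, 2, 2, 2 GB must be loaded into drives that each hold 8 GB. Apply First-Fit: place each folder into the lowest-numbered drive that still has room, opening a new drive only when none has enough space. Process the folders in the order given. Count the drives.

Put 5 GB in drive 1; 3 GB remain.
Put 5 GB in drive 2; 3 GB remain.
Put 2 GB in drive 1; 1 GB remain.
Put 2 GB in drive 2; 1 GB remain.
Put 5 GB in drive 3; 3 GB remain.
Put 1 GB in drive 1; 0 GB remain.
Put 5 GB in drive 4; 3 GB remain.
Put 2 GB in drive 3; 1 GB remain.
Put 5 GB in drive 5; 3 GB remain.
Put 1 GB in drive 2; 0 GB remain.
Put 6 GB in drive 6; 2 GB remain.
Put 2 GB in drive 4; 1 GB remain.
Put 2 GB in drive 5; 1 GB remain.
Put 2 GB in drive 6; 0 GB remain.
Put 2 GB in drive 7; 6 GB remain.
Final drives: [5,2,1] [5,2,1] [5,2] [5,2] [5,2] [6,2] [2].

7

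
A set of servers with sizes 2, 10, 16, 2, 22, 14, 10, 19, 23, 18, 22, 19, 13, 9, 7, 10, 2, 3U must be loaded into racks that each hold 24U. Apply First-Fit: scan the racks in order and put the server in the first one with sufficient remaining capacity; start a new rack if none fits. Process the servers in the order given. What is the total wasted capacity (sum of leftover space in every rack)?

19

2U → rack 1 (remaining 22U)
10U → rack 1 (remaining 12U)
16U → rack 2 (remaining 8U)
2U → rack 1 (remaining 10U)
22U → rack 3 (remaining 2U)
14U → rack 4 (remaining 10U)
10U → rack 1 (remaining 0U)
19U → rack 5 (remaining 5U)
23U → rack 6 (remaining 1U)
18U → rack 7 (remaining 6U)
22U → rack 8 (remaining 2U)
19U → rack 9 (remaining 5U)
13U → rack 10 (remaining 11U)
9U → rack 4 (remaining 1U)
7U → rack 2 (remaining 1U)
10U → rack 10 (remaining 1U)
2U → rack 3 (remaining 0U)
3U → rack 5 (remaining 2U)
10 racks × 24U = 240U; used 221U; unused 19U.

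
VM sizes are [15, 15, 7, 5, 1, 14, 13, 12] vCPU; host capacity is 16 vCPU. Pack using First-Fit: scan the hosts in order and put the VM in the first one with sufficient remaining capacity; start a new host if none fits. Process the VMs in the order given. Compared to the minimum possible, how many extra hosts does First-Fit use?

First-Fit: [15,1] [15] [7,5] [14] [13] [12] → 6 hosts.
Total size 82 vCPU; any packing needs at least ⌈82/16⌉ = 6 hosts.
So 6 is already optimal.

0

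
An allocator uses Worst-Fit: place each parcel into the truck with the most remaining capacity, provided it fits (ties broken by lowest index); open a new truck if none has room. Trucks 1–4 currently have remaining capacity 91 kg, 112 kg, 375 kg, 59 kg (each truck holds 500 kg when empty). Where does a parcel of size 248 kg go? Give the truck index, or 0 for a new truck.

Trucks with room: truck 3 (375 kg).
Most room is truck 3 with 375 kg free.

3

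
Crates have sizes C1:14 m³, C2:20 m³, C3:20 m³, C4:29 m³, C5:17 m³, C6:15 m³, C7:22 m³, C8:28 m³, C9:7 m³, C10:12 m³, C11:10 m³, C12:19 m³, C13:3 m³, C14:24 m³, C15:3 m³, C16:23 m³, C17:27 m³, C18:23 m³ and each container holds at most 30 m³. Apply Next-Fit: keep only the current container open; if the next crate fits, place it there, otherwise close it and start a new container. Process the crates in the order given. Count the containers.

14 containers

Put C1 (14 m³) in container 1; 16 m³ remain.
Put C2 (20 m³) in container 2; 10 m³ remain.
Put C3 (20 m³) in container 3; 10 m³ remain.
Put C4 (29 m³) in container 4; 1 m³ remain.
Put C5 (17 m³) in container 5; 13 m³ remain.
Put C6 (15 m³) in container 6; 15 m³ remain.
Put C7 (22 m³) in container 7; 8 m³ remain.
Put C8 (28 m³) in container 8; 2 m³ remain.
Put C9 (7 m³) in container 9; 23 m³ remain.
Put C10 (12 m³) in container 9; 11 m³ remain.
Put C11 (10 m³) in container 9; 1 m³ remain.
Put C12 (19 m³) in container 10; 11 m³ remain.
Put C13 (3 m³) in container 10; 8 m³ remain.
Put C14 (24 m³) in container 11; 6 m³ remain.
Put C15 (3 m³) in container 11; 3 m³ remain.
Put C16 (23 m³) in container 12; 7 m³ remain.
Put C17 (27 m³) in container 13; 3 m³ remain.
Put C18 (23 m³) in container 14; 7 m³ remain.
Final containers: [14] [20] [20] [29] [17] [15] [22] [28] [7,12,10] [19,3] [24,3] [23] [27] [23].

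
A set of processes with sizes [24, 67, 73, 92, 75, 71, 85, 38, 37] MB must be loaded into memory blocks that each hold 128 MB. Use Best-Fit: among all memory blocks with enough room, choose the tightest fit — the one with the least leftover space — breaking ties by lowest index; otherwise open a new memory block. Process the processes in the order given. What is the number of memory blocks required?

6

memory block 1: place 24 MB, 104 MB left
memory block 1: place 67 MB, 37 MB left
memory block 2: place 73 MB, 55 MB left
memory block 3: place 92 MB, 36 MB left
memory block 4: place 75 MB, 53 MB left
memory block 5: place 71 MB, 57 MB left
memory block 6: place 85 MB, 43 MB left
memory block 6: place 38 MB, 5 MB left
memory block 1: place 37 MB, 0 MB left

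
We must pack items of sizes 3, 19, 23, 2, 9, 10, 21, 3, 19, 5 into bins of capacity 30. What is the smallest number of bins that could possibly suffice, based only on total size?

Total size = 3 + 19 + 23 + 2 + 9 + 10 + 21 + 3 + 19 + 5 = 114.
⌈114 / 30⌉ = 4.

4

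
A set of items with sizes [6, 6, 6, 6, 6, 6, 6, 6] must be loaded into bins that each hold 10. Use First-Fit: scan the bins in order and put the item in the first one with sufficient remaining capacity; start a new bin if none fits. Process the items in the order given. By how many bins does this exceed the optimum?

First-Fit: [6] [6] [6] [6] [6] [6] [6] [6] → 8 bins.
8 items exceed 5 (half the capacity), and no two of those can share a bin, so at least 8 bins are needed.
So 8 is already optimal.

0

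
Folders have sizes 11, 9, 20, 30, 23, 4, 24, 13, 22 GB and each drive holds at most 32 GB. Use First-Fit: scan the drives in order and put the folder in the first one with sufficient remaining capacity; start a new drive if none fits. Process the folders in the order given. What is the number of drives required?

7

11 GB → drive 1 (remaining 21 GB)
9 GB → drive 1 (remaining 12 GB)
20 GB → drive 2 (remaining 12 GB)
30 GB → drive 3 (remaining 2 GB)
23 GB → drive 4 (remaining 9 GB)
4 GB → drive 1 (remaining 8 GB)
24 GB → drive 5 (remaining 8 GB)
13 GB → drive 6 (remaining 19 GB)
22 GB → drive 7 (remaining 10 GB)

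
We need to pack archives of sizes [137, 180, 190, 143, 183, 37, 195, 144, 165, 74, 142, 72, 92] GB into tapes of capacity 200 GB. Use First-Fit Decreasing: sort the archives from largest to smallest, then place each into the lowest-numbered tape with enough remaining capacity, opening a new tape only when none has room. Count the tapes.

11

Sorted descending: 195, 190, 183, 180, 165, 144, 143, 142, 137, 92, 74, 72, 37.
195 GB → tape 1 (remaining 5 GB)
190 GB → tape 2 (remaining 10 GB)
183 GB → tape 3 (remaining 17 GB)
180 GB → tape 4 (remaining 20 GB)
165 GB → tape 5 (remaining 35 GB)
144 GB → tape 6 (remaining 56 GB)
143 GB → tape 7 (remaining 57 GB)
142 GB → tape 8 (remaining 58 GB)
137 GB → tape 9 (remaining 63 GB)
92 GB → tape 10 (remaining 108 GB)
74 GB → tape 10 (remaining 34 GB)
72 GB → tape 11 (remaining 128 GB)
37 GB → tape 6 (remaining 19 GB)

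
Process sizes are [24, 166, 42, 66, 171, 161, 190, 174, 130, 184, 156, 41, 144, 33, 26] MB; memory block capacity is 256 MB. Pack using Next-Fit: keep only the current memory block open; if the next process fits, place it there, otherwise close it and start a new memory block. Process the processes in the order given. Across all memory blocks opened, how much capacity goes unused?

Put 24 MB in memory block 1; 232 MB remain.
Put 166 MB in memory block 1; 66 MB remain.
Put 42 MB in memory block 1; 24 MB remain.
Put 66 MB in memory block 2; 190 MB remain.
Put 171 MB in memory block 2; 19 MB remain.
Put 161 MB in memory block 3; 95 MB remain.
Put 190 MB in memory block 4; 66 MB remain.
Put 174 MB in memory block 5; 82 MB remain.
Put 130 MB in memory block 6; 126 MB remain.
Put 184 MB in memory block 7; 72 MB remain.
Put 156 MB in memory block 8; 100 MB remain.
Put 41 MB in memory block 8; 59 MB remain.
Put 144 MB in memory block 9; 112 MB remain.
Put 33 MB in memory block 9; 79 MB remain.
Put 26 MB in memory block 9; 53 MB remain.
9 memory blocks × 256 MB = 2304 MB; used 1708 MB; unused 596 MB.

596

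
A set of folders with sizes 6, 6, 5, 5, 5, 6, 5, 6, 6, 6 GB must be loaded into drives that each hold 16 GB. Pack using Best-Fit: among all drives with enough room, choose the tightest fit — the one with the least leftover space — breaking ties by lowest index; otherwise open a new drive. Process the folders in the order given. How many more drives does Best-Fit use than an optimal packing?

1

Best-Fit: [6,6] [5,5,5] [6,5] [6,6] [6] → 5 drives.
Total size 56 GB; any packing needs at least ⌈56/16⌉ = 4 drives.
An optimal packing achieves that bound: [6,6] [6,6] [6,5,5] [6,5,5] → 4 drives.
Excess: 5 − 4 = 1.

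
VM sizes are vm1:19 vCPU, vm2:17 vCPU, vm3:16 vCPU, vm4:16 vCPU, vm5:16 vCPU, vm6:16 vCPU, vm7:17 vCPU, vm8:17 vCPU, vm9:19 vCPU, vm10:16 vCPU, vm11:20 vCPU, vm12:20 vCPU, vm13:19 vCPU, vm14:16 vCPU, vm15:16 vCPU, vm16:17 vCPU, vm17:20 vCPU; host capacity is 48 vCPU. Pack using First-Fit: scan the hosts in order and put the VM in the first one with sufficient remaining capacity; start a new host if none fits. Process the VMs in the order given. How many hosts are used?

Put vm1 (19 vCPU) in host 1; 29 vCPU remain.
Put vm2 (17 vCPU) in host 1; 12 vCPU remain.
Put vm3 (16 vCPU) in host 2; 32 vCPU remain.
Put vm4 (16 vCPU) in host 2; 16 vCPU remain.
Put vm5 (16 vCPU) in host 2; 0 vCPU remain.
Put vm6 (16 vCPU) in host 3; 32 vCPU remain.
Put vm7 (17 vCPU) in host 3; 15 vCPU remain.
Put vm8 (17 vCPU) in host 4; 31 vCPU remain.
Put vm9 (19 vCPU) in host 4; 12 vCPU remain.
Put vm10 (16 vCPU) in host 5; 32 vCPU remain.
Put vm11 (20 vCPU) in host 5; 12 vCPU remain.
Put vm12 (20 vCPU) in host 6; 28 vCPU remain.
Put vm13 (19 vCPU) in host 6; 9 vCPU remain.
Put vm14 (16 vCPU) in host 7; 32 vCPU remain.
Put vm15 (16 vCPU) in host 7; 16 vCPU remain.
Put vm16 (17 vCPU) in host 8; 31 vCPU remain.
Put vm17 (20 vCPU) in host 8; 11 vCPU remain.

8 hosts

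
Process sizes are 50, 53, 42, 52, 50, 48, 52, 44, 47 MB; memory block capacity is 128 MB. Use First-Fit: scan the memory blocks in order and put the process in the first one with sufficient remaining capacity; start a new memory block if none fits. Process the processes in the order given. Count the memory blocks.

5

Put 50 MB in memory block 1; 78 MB remain.
Put 53 MB in memory block 1; 25 MB remain.
Put 42 MB in memory block 2; 86 MB remain.
Put 52 MB in memory block 2; 34 MB remain.
Put 50 MB in memory block 3; 78 MB remain.
Put 48 MB in memory block 3; 30 MB remain.
Put 52 MB in memory block 4; 76 MB remain.
Put 44 MB in memory block 4; 32 MB remain.
Put 47 MB in memory block 5; 81 MB remain.
Final memory blocks: [50,53] [42,52] [50,48] [52,44] [47].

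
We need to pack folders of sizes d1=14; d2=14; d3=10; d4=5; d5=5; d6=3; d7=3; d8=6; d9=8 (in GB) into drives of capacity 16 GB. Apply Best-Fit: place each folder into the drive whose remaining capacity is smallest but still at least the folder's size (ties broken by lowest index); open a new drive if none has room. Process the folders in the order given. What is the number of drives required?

5 drives

Put d1 (14 GB) in drive 1; 2 GB remain.
Put d2 (14 GB) in drive 2; 2 GB remain.
Put d3 (10 GB) in drive 3; 6 GB remain.
Put d4 (5 GB) in drive 3; 1 GB remain.
Put d5 (5 GB) in drive 4; 11 GB remain.
Put d6 (3 GB) in drive 4; 8 GB remain.
Put d7 (3 GB) in drive 4; 5 GB remain.
Put d8 (6 GB) in drive 5; 10 GB remain.
Put d9 (8 GB) in drive 5; 2 GB remain.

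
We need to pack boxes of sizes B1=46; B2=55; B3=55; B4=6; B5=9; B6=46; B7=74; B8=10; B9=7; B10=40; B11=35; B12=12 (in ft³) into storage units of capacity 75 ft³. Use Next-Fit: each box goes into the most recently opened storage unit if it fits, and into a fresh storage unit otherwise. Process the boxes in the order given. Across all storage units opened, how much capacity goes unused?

storage unit 1: place B1 (46 ft³), 29 ft³ left
storage unit 2: place B2 (55 ft³), 20 ft³ left
storage unit 3: place B3 (55 ft³), 20 ft³ left
storage unit 3: place B4 (6 ft³), 14 ft³ left
storage unit 3: place B5 (9 ft³), 5 ft³ left
storage unit 4: place B6 (46 ft³), 29 ft³ left
storage unit 5: place B7 (74 ft³), 1 ft³ left
storage unit 6: place B8 (10 ft³), 65 ft³ left
storage unit 6: place B9 (7 ft³), 58 ft³ left
storage unit 6: place B10 (40 ft³), 18 ft³ left
storage unit 7: place B11 (35 ft³), 40 ft³ left
storage unit 7: place B12 (12 ft³), 28 ft³ left
7 storage units × 75 ft³ = 525 ft³; used 395 ft³; unused 130 ft³.

130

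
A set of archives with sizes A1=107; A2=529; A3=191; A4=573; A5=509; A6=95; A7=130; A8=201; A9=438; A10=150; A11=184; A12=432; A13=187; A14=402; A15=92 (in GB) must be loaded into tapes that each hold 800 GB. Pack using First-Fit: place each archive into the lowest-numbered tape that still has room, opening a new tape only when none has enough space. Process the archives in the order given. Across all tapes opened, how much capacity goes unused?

Put A1 (107 GB) in tape 1; 693 GB remain.
Put A2 (529 GB) in tape 1; 164 GB remain.
Put A3 (191 GB) in tape 2; 609 GB remain.
Put A4 (573 GB) in tape 2; 36 GB remain.
Put A5 (509 GB) in tape 3; 291 GB remain.
Put A6 (95 GB) in tape 1; 69 GB remain.
Put A7 (130 GB) in tape 3; 161 GB remain.
Put A8 (201 GB) in tape 4; 599 GB remain.
Put A9 (438 GB) in tape 4; 161 GB remain.
Put A10 (150 GB) in tape 3; 11 GB remain.
Put A11 (184 GB) in tape 5; 616 GB remain.
Put A12 (432 GB) in tape 5; 184 GB remain.
Put A13 (187 GB) in tape 6; 613 GB remain.
Put A14 (402 GB) in tape 6; 211 GB remain.
Put A15 (92 GB) in tape 4; 69 GB remain.
6 tapes × 800 GB = 4800 GB; used 4220 GB; unused 580 GB.

580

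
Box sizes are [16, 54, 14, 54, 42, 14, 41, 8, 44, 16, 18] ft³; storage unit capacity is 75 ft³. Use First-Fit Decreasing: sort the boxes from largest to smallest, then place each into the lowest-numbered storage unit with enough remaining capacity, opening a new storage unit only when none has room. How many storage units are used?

5

Sorted descending: 54, 54, 44, 42, 41, 18, 16, 16, 14, 14, 8.
storage unit 1: place 54 ft³, 21 ft³ left
storage unit 2: place 54 ft³, 21 ft³ left
storage unit 3: place 44 ft³, 31 ft³ left
storage unit 4: place 42 ft³, 33 ft³ left
storage unit 5: place 41 ft³, 34 ft³ left
storage unit 1: place 18 ft³, 3 ft³ left
storage unit 2: place 16 ft³, 5 ft³ left
storage unit 3: place 16 ft³, 15 ft³ left
storage unit 3: place 14 ft³, 1 ft³ left
storage unit 4: place 14 ft³, 19 ft³ left
storage unit 4: place 8 ft³, 11 ft³ left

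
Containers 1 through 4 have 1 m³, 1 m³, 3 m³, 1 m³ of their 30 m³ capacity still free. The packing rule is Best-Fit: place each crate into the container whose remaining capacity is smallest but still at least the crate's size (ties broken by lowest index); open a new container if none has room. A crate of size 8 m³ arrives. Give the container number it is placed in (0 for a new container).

0

No container has ≥ 8 m³ free, so a new container is opened.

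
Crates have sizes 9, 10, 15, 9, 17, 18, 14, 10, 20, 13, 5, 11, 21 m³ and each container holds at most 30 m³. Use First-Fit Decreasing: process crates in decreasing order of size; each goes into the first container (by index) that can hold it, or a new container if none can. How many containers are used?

6

Sorted descending: 21, 20, 18, 17, 15, 14, 13, 11, 10, 10, 9, 9, 5.
Put 21 m³ in container 1; 9 m³ remain.
Put 20 m³ in container 2; 10 m³ remain.
Put 18 m³ in container 3; 12 m³ remain.
Put 17 m³ in container 4; 13 m³ remain.
Put 15 m³ in container 5; 15 m³ remain.
Put 14 m³ in container 5; 1 m³ remain.
Put 13 m³ in container 4; 0 m³ remain.
Put 11 m³ in container 3; 1 m³ remain.
Put 10 m³ in container 2; 0 m³ remain.
Put 10 m³ in container 6; 20 m³ remain.
Put 9 m³ in container 1; 0 m³ remain.
Put 9 m³ in container 6; 11 m³ remain.
Put 5 m³ in container 6; 6 m³ remain.
Final containers: [21,9] [20,10] [18,11] [17,13] [15,14] [10,9,5].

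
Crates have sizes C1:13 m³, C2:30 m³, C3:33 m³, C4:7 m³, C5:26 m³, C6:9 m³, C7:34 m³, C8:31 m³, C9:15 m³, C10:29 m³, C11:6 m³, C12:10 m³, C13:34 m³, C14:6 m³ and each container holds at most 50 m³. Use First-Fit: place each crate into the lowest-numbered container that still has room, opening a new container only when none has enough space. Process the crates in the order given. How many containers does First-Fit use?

7

container 1: place C1 (13 m³), 37 m³ left
container 1: place C2 (30 m³), 7 m³ left
container 2: place C3 (33 m³), 17 m³ left
container 1: place C4 (7 m³), 0 m³ left
container 3: place C5 (26 m³), 24 m³ left
container 2: place C6 (9 m³), 8 m³ left
container 4: place C7 (34 m³), 16 m³ left
container 5: place C8 (31 m³), 19 m³ left
container 3: place C9 (15 m³), 9 m³ left
container 6: place C10 (29 m³), 21 m³ left
container 2: place C11 (6 m³), 2 m³ left
container 4: place C12 (10 m³), 6 m³ left
container 7: place C13 (34 m³), 16 m³ left
container 3: place C14 (6 m³), 3 m³ left
Final containers: [13,30,7] [33,9,6] [26,15,6] [34,10] [31] [29] [34].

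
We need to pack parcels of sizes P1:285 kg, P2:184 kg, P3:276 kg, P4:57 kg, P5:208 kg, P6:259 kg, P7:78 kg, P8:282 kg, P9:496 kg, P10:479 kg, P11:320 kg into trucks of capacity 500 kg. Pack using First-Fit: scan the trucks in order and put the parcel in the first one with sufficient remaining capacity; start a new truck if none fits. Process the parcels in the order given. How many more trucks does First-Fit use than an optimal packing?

First-Fit: [285,184] [276,57,78] [208,259] [282] [496] [479] [320] → 7 trucks.
7 parcels exceed 250 kg (half the capacity), and no two of those can share a truck, so at least 7 trucks are needed.
So 7 is already optimal.

0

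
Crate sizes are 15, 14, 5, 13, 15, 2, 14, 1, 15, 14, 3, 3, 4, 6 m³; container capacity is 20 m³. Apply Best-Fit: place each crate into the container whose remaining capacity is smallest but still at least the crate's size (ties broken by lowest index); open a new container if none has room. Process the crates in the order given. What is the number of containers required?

Put 15 m³ in container 1; 5 m³ remain.
Put 14 m³ in container 2; 6 m³ remain.
Put 5 m³ in container 1; 0 m³ remain.
Put 13 m³ in container 3; 7 m³ remain.
Put 15 m³ in container 4; 5 m³ remain.
Put 2 m³ in container 4; 3 m³ remain.
Put 14 m³ in container 5; 6 m³ remain.
Put 1 m³ in container 4; 2 m³ remain.
Put 15 m³ in container 6; 5 m³ remain.
Put 14 m³ in container 7; 6 m³ remain.
Put 3 m³ in container 6; 2 m³ remain.
Put 3 m³ in container 2; 3 m³ remain.
Put 4 m³ in container 5; 2 m³ remain.
Put 6 m³ in container 7; 0 m³ remain.

7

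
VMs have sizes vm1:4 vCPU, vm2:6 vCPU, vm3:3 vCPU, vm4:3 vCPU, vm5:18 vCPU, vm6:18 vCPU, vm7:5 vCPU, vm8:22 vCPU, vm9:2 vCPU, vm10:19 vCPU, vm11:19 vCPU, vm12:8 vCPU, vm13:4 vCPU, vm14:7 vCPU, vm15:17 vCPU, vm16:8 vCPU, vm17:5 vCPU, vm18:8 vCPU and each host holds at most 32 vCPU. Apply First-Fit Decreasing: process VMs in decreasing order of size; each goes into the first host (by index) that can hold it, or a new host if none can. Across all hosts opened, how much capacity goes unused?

Sorted descending: 22, 19, 19, 18, 18, 17, 8, 8, 8, 7, 6, 5, 5, 4, 4, 3, 3, 2.
Put 22 vCPU in host 1; 10 vCPU remain.
Put 19 vCPU in host 2; 13 vCPU remain.
Put 19 vCPU in host 3; 13 vCPU remain.
Put 18 vCPU in host 4; 14 vCPU remain.
Put 18 vCPU in host 5; 14 vCPU remain.
Put 17 vCPU in host 6; 15 vCPU remain.
Put 8 vCPU in host 1; 2 vCPU remain.
Put 8 vCPU in host 2; 5 vCPU remain.
Put 8 vCPU in host 3; 5 vCPU remain.
Put 7 vCPU in host 4; 7 vCPU remain.
Put 6 vCPU in host 4; 1 vCPU remain.
Put 5 vCPU in host 2; 0 vCPU remain.
Put 5 vCPU in host 3; 0 vCPU remain.
Put 4 vCPU in host 5; 10 vCPU remain.
Put 4 vCPU in host 5; 6 vCPU remain.
Put 3 vCPU in host 5; 3 vCPU remain.
Put 3 vCPU in host 5; 0 vCPU remain.
Put 2 vCPU in host 1; 0 vCPU remain.
6 hosts × 32 vCPU = 192 vCPU; used 176 vCPU; unused 16 vCPU.

16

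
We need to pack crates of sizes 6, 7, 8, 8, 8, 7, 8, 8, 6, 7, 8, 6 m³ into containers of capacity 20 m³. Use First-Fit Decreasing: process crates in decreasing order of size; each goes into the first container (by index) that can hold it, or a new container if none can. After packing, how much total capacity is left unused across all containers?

Sorted descending: 8, 8, 8, 8, 8, 8, 7, 7, 7, 6, 6, 6.
8 m³ → container 1 (remaining 12 m³)
8 m³ → container 1 (remaining 4 m³)
8 m³ → container 2 (remaining 12 m³)
8 m³ → container 2 (remaining 4 m³)
8 m³ → container 3 (remaining 12 m³)
8 m³ → container 3 (remaining 4 m³)
7 m³ → container 4 (remaining 13 m³)
7 m³ → container 4 (remaining 6 m³)
7 m³ → container 5 (remaining 13 m³)
6 m³ → container 4 (remaining 0 m³)
6 m³ → container 5 (remaining 7 m³)
6 m³ → container 5 (remaining 1 m³)
5 containers × 20 m³ = 100 m³; used 87 m³; unused 13 m³.

13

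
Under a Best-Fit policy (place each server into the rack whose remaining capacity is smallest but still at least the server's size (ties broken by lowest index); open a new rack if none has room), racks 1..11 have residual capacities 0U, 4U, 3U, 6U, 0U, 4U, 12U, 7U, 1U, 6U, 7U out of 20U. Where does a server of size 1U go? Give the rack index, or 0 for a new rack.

9

Racks with room: rack 2 (4U), rack 3 (3U), rack 4 (6U), rack 6 (4U), rack 7 (12U), rack 8 (7U), rack 9 (1U), rack 10 (6U), rack 11 (7U).
Tightest fit is rack 9 with 1U free.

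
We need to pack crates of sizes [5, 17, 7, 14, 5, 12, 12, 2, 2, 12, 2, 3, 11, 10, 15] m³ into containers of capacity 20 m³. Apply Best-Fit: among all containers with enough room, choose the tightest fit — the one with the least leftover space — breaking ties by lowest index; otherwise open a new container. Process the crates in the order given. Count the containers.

9

container 1: place 5 m³, 15 m³ left
container 2: place 17 m³, 3 m³ left
container 1: place 7 m³, 8 m³ left
container 3: place 14 m³, 6 m³ left
container 3: place 5 m³, 1 m³ left
container 4: place 12 m³, 8 m³ left
container 5: place 12 m³, 8 m³ left
container 2: place 2 m³, 1 m³ left
container 1: place 2 m³, 6 m³ left
container 6: place 12 m³, 8 m³ left
container 1: place 2 m³, 4 m³ left
container 1: place 3 m³, 1 m³ left
container 7: place 11 m³, 9 m³ left
container 8: place 10 m³, 10 m³ left
container 9: place 15 m³, 5 m³ left
Final containers: [5,7,2,2,3] [17,2] [14,5] [12] [12] [12] [11] [10] [15].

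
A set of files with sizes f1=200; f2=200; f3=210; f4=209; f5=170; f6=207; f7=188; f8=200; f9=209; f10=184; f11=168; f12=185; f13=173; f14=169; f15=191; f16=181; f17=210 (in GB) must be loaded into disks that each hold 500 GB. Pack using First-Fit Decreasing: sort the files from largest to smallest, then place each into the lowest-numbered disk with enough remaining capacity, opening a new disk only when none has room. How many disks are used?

Sorted descending: 210, 210, 209, 209, 207, 200, 200, 200, 191, 188, 185, 184, 181, 173, 170, 169, 168.
210 GB → disk 1 (remaining 290 GB)
210 GB → disk 1 (remaining 80 GB)
209 GB → disk 2 (remaining 291 GB)
209 GB → disk 2 (remaining 82 GB)
207 GB → disk 3 (remaining 293 GB)
200 GB → disk 3 (remaining 93 GB)
200 GB → disk 4 (remaining 300 GB)
200 GB → disk 4 (remaining 100 GB)
191 GB → disk 5 (remaining 309 GB)
188 GB → disk 5 (remaining 121 GB)
185 GB → disk 6 (remaining 315 GB)
184 GB → disk 6 (remaining 131 GB)
181 GB → disk 7 (remaining 319 GB)
173 GB → disk 7 (remaining 146 GB)
170 GB → disk 8 (remaining 330 GB)
169 GB → disk 8 (remaining 161 GB)
168 GB → disk 9 (remaining 332 GB)

9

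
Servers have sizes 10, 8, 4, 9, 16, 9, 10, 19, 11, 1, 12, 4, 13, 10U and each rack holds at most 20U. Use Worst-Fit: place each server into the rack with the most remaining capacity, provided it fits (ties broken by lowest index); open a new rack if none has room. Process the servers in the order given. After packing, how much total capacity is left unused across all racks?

10U → rack 1 (remaining 10U)
8U → rack 1 (remaining 2U)
4U → rack 2 (remaining 16U)
9U → rack 2 (remaining 7U)
16U → rack 3 (remaining 4U)
9U → rack 4 (remaining 11U)
10U → rack 4 (remaining 1U)
19U → rack 5 (remaining 1U)
11U → rack 6 (remaining 9U)
1U → rack 6 (remaining 8U)
12U → rack 7 (remaining 8U)
4U → rack 6 (remaining 4U)
13U → rack 8 (remaining 7U)
10U → rack 9 (remaining 10U)
9 racks × 20U = 180U; used 136U; unused 44U.

44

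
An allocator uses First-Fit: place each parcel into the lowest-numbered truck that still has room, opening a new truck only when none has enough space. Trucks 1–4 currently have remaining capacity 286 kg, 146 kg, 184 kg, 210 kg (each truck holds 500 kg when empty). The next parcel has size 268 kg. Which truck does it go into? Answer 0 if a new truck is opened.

Trucks with room: truck 1 (286 kg).
The first with room is truck 1.

1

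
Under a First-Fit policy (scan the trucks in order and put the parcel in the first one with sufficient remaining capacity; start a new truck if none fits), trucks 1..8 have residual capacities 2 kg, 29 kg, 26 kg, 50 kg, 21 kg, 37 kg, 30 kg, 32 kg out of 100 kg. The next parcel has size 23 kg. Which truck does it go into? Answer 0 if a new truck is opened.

2

Trucks with room: truck 2 (29 kg), truck 3 (26 kg), truck 4 (50 kg), truck 6 (37 kg), truck 7 (30 kg), truck 8 (32 kg).
The first with room is truck 2.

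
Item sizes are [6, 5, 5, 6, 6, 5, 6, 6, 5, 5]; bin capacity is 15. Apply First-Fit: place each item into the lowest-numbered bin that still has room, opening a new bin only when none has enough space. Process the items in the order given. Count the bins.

5 bins

6 → bin 1 (remaining 9)
5 → bin 1 (remaining 4)
5 → bin 2 (remaining 10)
6 → bin 2 (remaining 4)
6 → bin 3 (remaining 9)
5 → bin 3 (remaining 4)
6 → bin 4 (remaining 9)
6 → bin 4 (remaining 3)
5 → bin 5 (remaining 10)
5 → bin 5 (remaining 5)
Final bins: [6,5] [5,6] [6,5] [6,6] [5,5].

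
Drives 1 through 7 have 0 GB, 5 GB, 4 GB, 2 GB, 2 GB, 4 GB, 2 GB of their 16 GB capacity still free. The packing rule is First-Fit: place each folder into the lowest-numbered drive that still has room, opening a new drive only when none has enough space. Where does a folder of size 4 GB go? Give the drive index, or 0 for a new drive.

2

Drives with room: drive 2 (5 GB), drive 3 (4 GB), drive 6 (4 GB).
The first with room is drive 2.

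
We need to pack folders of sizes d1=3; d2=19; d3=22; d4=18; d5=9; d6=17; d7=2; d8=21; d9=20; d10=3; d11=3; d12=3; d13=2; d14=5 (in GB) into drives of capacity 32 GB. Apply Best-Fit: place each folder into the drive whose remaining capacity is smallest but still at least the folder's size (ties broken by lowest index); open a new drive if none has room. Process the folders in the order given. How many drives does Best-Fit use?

6 drives

drive 1: place d1 (3 GB), 29 GB left
drive 1: place d2 (19 GB), 10 GB left
drive 2: place d3 (22 GB), 10 GB left
drive 3: place d4 (18 GB), 14 GB left
drive 1: place d5 (9 GB), 1 GB left
drive 4: place d6 (17 GB), 15 GB left
drive 2: place d7 (2 GB), 8 GB left
drive 5: place d8 (21 GB), 11 GB left
drive 6: place d9 (20 GB), 12 GB left
drive 2: place d10 (3 GB), 5 GB left
drive 2: place d11 (3 GB), 2 GB left
drive 5: place d12 (3 GB), 8 GB left
drive 2: place d13 (2 GB), 0 GB left
drive 5: place d14 (5 GB), 3 GB left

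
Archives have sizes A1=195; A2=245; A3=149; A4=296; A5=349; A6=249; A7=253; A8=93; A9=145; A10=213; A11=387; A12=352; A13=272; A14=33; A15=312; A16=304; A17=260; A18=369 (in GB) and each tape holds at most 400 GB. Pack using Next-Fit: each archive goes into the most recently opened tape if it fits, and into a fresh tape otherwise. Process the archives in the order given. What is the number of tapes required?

Put A1 (195 GB) in tape 1; 205 GB remain.
Put A2 (245 GB) in tape 2; 155 GB remain.
Put A3 (149 GB) in tape 2; 6 GB remain.
Put A4 (296 GB) in tape 3; 104 GB remain.
Put A5 (349 GB) in tape 4; 51 GB remain.
Put A6 (249 GB) in tape 5; 151 GB remain.
Put A7 (253 GB) in tape 6; 147 GB remain.
Put A8 (93 GB) in tape 6; 54 GB remain.
Put A9 (145 GB) in tape 7; 255 GB remain.
Put A10 (213 GB) in tape 7; 42 GB remain.
Put A11 (387 GB) in tape 8; 13 GB remain.
Put A12 (352 GB) in tape 9; 48 GB remain.
Put A13 (272 GB) in tape 10; 128 GB remain.
Put A14 (33 GB) in tape 10; 95 GB remain.
Put A15 (312 GB) in tape 11; 88 GB remain.
Put A16 (304 GB) in tape 12; 96 GB remain.
Put A17 (260 GB) in tape 13; 140 GB remain.
Put A18 (369 GB) in tape 14; 31 GB remain.

14 tapes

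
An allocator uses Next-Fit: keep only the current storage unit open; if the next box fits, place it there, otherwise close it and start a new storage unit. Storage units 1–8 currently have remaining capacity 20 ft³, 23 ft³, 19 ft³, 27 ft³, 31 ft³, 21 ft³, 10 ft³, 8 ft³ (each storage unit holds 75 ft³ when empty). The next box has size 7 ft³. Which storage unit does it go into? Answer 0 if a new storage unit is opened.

Next-Fit only looks at storage unit 8, which has 8 ft³ free.
7 ft³ fits there.

8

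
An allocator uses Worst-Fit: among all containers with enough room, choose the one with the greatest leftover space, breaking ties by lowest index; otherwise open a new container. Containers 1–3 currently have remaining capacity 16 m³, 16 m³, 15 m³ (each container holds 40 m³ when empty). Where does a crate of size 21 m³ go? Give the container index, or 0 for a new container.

0

No container has ≥ 21 m³ free, so a new container is opened.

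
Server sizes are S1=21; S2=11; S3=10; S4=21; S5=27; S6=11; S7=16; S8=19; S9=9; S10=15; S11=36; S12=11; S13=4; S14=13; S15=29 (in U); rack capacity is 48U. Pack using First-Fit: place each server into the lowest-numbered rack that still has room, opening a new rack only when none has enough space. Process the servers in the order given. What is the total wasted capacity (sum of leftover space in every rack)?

35

rack 1: place S1 (21U), 27U left
rack 1: place S2 (11U), 16U left
rack 1: place S3 (10U), 6U left
rack 2: place S4 (21U), 27U left
rack 2: place S5 (27U), 0U left
rack 3: place S6 (11U), 37U left
rack 3: place S7 (16U), 21U left
rack 3: place S8 (19U), 2U left
rack 4: place S9 (9U), 39U left
rack 4: place S10 (15U), 24U left
rack 5: place S11 (36U), 12U left
rack 4: place S12 (11U), 13U left
rack 1: place S13 (4U), 2U left
rack 4: place S14 (13U), 0U left
rack 6: place S15 (29U), 19U left
6 racks × 48U = 288U; used 253U; unused 35U.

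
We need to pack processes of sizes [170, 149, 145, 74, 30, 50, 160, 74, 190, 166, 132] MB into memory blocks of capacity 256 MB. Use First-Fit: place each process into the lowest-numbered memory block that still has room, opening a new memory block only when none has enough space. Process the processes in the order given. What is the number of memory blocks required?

7

memory block 1: place 170 MB, 86 MB left
memory block 2: place 149 MB, 107 MB left
memory block 3: place 145 MB, 111 MB left
memory block 1: place 74 MB, 12 MB left
memory block 2: place 30 MB, 77 MB left
memory block 2: place 50 MB, 27 MB left
memory block 4: place 160 MB, 96 MB left
memory block 3: place 74 MB, 37 MB left
memory block 5: place 190 MB, 66 MB left
memory block 6: place 166 MB, 90 MB left
memory block 7: place 132 MB, 124 MB left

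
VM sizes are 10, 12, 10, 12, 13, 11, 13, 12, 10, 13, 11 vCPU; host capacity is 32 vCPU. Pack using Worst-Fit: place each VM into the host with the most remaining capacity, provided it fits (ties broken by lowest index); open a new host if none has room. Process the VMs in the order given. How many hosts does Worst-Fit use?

5 hosts

Put 10 vCPU in host 1; 22 vCPU remain.
Put 12 vCPU in host 1; 10 vCPU remain.
Put 10 vCPU in host 1; 0 vCPU remain.
Put 12 vCPU in host 2; 20 vCPU remain.
Put 13 vCPU in host 2; 7 vCPU remain.
Put 11 vCPU in host 3; 21 vCPU remain.
Put 13 vCPU in host 3; 8 vCPU remain.
Put 12 vCPU in host 4; 20 vCPU remain.
Put 10 vCPU in host 4; 10 vCPU remain.
Put 13 vCPU in host 5; 19 vCPU remain.
Put 11 vCPU in host 5; 8 vCPU remain.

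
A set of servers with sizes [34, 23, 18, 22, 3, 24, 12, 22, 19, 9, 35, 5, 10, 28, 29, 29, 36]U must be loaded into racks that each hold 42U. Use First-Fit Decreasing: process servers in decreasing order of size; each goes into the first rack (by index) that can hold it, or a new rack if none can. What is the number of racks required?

Sorted descending: 36, 35, 34, 29, 29, 28, 24, 23, 22, 22, 19, 18, 12, 10, 9, 5, 3.
rack 1: place 36U, 6U left
rack 2: place 35U, 7U left
rack 3: place 34U, 8U left
rack 4: place 29U, 13U left
rack 5: place 29U, 13U left
rack 6: place 28U, 14U left
rack 7: place 24U, 18U left
rack 8: place 23U, 19U left
rack 9: place 22U, 20U left
rack 10: place 22U, 20U left
rack 8: place 19U, 0U left
rack 7: place 18U, 0U left
rack 4: place 12U, 1U left
rack 5: place 10U, 3U left
rack 6: place 9U, 5U left
rack 1: place 5U, 1U left
rack 2: place 3U, 4U left
Final racks: [36,5] [35,3] [34] [29,12] [29,10] [28,9] [24,18] [23,19] [22] [22].

10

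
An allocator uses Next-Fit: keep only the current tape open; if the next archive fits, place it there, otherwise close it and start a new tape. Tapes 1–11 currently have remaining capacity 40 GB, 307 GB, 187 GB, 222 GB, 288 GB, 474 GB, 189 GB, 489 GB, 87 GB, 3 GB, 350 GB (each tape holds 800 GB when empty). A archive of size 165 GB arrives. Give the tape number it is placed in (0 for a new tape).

Next-Fit only looks at tape 11, which has 350 GB free.
165 GB fits there.

11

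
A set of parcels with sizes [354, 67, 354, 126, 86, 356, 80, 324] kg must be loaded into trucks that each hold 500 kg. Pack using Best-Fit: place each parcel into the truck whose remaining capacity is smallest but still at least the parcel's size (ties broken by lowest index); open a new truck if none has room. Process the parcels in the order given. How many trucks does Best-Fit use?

truck 1: place 354 kg, 146 kg left
truck 1: place 67 kg, 79 kg left
truck 2: place 354 kg, 146 kg left
truck 2: place 126 kg, 20 kg left
truck 3: place 86 kg, 414 kg left
truck 3: place 356 kg, 58 kg left
truck 4: place 80 kg, 420 kg left
truck 4: place 324 kg, 96 kg left

4 trucks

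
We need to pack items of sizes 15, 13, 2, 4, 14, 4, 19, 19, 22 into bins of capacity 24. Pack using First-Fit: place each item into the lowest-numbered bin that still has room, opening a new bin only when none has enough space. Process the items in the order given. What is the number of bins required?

6 bins

15 → bin 1 (remaining 9)
13 → bin 2 (remaining 11)
2 → bin 1 (remaining 7)
4 → bin 1 (remaining 3)
14 → bin 3 (remaining 10)
4 → bin 2 (remaining 7)
19 → bin 4 (remaining 5)
19 → bin 5 (remaining 5)
22 → bin 6 (remaining 2)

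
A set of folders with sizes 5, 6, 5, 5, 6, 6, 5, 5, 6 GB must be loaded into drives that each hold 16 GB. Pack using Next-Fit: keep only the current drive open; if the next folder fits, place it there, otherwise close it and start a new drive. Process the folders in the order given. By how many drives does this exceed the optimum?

0

Next-Fit: [5,6,5] [5,6] [6,5,5] [6] → 4 drives.
Total size 49 GB; any packing needs at least ⌈49/16⌉ = 4 drives.
So 4 is already optimal.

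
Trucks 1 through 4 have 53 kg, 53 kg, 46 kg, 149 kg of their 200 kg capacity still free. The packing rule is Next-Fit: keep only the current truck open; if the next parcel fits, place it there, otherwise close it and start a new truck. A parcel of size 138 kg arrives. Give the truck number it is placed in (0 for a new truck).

4

Next-Fit only looks at truck 4, which has 149 kg free.
138 kg fits there.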